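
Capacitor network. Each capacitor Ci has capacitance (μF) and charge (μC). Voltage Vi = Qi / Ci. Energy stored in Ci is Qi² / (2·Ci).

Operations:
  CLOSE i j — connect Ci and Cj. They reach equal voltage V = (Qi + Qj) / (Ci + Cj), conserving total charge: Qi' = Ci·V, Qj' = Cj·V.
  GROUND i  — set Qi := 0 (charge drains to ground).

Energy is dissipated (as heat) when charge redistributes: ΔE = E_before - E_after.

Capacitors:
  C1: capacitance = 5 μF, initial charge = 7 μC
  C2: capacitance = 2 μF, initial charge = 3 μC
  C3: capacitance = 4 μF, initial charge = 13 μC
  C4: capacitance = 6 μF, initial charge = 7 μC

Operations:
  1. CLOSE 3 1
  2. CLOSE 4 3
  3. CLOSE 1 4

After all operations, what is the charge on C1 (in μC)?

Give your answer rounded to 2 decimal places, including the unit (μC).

Initial: C1(5μF, Q=7μC, V=1.40V), C2(2μF, Q=3μC, V=1.50V), C3(4μF, Q=13μC, V=3.25V), C4(6μF, Q=7μC, V=1.17V)
Op 1: CLOSE 3-1: Q_total=20.00, C_total=9.00, V=2.22; Q3=8.89, Q1=11.11; dissipated=3.803
Op 2: CLOSE 4-3: Q_total=15.89, C_total=10.00, V=1.59; Q4=9.53, Q3=6.36; dissipated=1.337
Op 3: CLOSE 1-4: Q_total=20.64, C_total=11.00, V=1.88; Q1=9.38, Q4=11.26; dissipated=0.547
Final charges: Q1=9.38, Q2=3.00, Q3=6.36, Q4=11.26

Answer: 9.38 μC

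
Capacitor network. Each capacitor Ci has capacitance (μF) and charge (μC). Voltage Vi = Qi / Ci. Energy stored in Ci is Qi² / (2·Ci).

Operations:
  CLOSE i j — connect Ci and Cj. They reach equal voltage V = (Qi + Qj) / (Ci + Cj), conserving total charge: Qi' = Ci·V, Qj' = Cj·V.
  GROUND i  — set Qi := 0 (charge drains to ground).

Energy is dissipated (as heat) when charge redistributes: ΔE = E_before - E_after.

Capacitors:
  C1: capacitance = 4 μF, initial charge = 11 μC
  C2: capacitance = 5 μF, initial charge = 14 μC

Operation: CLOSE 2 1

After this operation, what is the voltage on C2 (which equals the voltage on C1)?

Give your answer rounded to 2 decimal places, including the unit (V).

Answer: 2.78 V

Derivation:
Initial: C1(4μF, Q=11μC, V=2.75V), C2(5μF, Q=14μC, V=2.80V)
Op 1: CLOSE 2-1: Q_total=25.00, C_total=9.00, V=2.78; Q2=13.89, Q1=11.11; dissipated=0.003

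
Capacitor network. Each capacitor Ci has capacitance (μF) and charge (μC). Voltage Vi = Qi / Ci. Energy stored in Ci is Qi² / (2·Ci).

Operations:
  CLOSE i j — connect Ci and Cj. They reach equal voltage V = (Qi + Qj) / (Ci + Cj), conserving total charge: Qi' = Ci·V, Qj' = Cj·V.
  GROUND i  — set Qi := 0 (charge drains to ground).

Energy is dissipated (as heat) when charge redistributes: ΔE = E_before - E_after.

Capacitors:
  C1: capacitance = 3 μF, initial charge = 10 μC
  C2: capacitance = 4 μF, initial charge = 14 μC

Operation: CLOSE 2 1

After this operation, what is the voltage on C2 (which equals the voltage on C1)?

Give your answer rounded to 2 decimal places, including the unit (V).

Answer: 3.43 V

Derivation:
Initial: C1(3μF, Q=10μC, V=3.33V), C2(4μF, Q=14μC, V=3.50V)
Op 1: CLOSE 2-1: Q_total=24.00, C_total=7.00, V=3.43; Q2=13.71, Q1=10.29; dissipated=0.024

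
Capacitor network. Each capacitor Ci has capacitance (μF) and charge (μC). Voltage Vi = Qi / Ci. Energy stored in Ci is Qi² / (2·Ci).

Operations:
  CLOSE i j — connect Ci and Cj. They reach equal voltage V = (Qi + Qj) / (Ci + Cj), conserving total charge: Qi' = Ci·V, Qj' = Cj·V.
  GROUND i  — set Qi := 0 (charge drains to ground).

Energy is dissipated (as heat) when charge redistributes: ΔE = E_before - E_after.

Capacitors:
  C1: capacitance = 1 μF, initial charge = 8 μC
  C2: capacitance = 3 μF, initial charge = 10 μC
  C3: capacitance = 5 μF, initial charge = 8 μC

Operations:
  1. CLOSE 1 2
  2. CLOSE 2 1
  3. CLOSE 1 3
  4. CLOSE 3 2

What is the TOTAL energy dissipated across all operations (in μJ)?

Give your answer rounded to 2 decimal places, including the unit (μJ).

Answer: 17.15 μJ

Derivation:
Initial: C1(1μF, Q=8μC, V=8.00V), C2(3μF, Q=10μC, V=3.33V), C3(5μF, Q=8μC, V=1.60V)
Op 1: CLOSE 1-2: Q_total=18.00, C_total=4.00, V=4.50; Q1=4.50, Q2=13.50; dissipated=8.167
Op 2: CLOSE 2-1: Q_total=18.00, C_total=4.00, V=4.50; Q2=13.50, Q1=4.50; dissipated=0.000
Op 3: CLOSE 1-3: Q_total=12.50, C_total=6.00, V=2.08; Q1=2.08, Q3=10.42; dissipated=3.504
Op 4: CLOSE 3-2: Q_total=23.92, C_total=8.00, V=2.99; Q3=14.95, Q2=8.97; dissipated=5.475
Total dissipated: 17.146 μJ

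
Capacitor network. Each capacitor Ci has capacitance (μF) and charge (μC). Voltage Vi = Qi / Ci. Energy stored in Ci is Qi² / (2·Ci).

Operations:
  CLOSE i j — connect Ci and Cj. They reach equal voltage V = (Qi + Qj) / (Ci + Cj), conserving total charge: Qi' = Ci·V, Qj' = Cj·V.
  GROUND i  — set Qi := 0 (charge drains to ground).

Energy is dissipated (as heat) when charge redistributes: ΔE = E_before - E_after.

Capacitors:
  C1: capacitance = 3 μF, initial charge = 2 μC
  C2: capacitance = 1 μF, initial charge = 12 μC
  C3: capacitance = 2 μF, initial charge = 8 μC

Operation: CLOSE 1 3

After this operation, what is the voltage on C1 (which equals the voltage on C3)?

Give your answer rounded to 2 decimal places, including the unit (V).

Answer: 2.00 V

Derivation:
Initial: C1(3μF, Q=2μC, V=0.67V), C2(1μF, Q=12μC, V=12.00V), C3(2μF, Q=8μC, V=4.00V)
Op 1: CLOSE 1-3: Q_total=10.00, C_total=5.00, V=2.00; Q1=6.00, Q3=4.00; dissipated=6.667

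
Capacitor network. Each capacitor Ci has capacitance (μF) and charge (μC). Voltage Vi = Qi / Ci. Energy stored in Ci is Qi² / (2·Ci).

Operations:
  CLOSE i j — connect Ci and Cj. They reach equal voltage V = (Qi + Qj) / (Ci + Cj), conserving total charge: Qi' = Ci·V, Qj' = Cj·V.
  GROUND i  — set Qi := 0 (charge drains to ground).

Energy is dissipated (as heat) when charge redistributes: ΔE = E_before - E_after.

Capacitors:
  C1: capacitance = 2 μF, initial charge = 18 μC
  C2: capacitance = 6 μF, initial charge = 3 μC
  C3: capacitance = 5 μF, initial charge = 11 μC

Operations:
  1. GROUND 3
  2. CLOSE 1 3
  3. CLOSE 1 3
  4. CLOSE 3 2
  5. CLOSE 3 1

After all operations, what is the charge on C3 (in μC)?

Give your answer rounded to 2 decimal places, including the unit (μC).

Answer: 8.82 μC

Derivation:
Initial: C1(2μF, Q=18μC, V=9.00V), C2(6μF, Q=3μC, V=0.50V), C3(5μF, Q=11μC, V=2.20V)
Op 1: GROUND 3: Q3=0; energy lost=12.100
Op 2: CLOSE 1-3: Q_total=18.00, C_total=7.00, V=2.57; Q1=5.14, Q3=12.86; dissipated=57.857
Op 3: CLOSE 1-3: Q_total=18.00, C_total=7.00, V=2.57; Q1=5.14, Q3=12.86; dissipated=0.000
Op 4: CLOSE 3-2: Q_total=15.86, C_total=11.00, V=1.44; Q3=7.21, Q2=8.65; dissipated=5.851
Op 5: CLOSE 3-1: Q_total=12.35, C_total=7.00, V=1.76; Q3=8.82, Q1=3.53; dissipated=0.912
Final charges: Q1=3.53, Q2=8.65, Q3=8.82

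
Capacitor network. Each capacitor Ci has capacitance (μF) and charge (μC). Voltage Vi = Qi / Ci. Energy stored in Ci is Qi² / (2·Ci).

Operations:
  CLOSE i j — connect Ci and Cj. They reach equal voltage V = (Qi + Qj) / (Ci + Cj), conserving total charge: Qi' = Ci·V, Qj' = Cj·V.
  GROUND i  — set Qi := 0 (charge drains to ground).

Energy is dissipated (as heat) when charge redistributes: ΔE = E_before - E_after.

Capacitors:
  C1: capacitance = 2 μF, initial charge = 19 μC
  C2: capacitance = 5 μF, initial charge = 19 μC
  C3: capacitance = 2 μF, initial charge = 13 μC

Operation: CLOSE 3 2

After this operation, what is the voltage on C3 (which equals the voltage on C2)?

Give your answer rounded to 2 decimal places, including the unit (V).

Initial: C1(2μF, Q=19μC, V=9.50V), C2(5μF, Q=19μC, V=3.80V), C3(2μF, Q=13μC, V=6.50V)
Op 1: CLOSE 3-2: Q_total=32.00, C_total=7.00, V=4.57; Q3=9.14, Q2=22.86; dissipated=5.207

Answer: 4.57 V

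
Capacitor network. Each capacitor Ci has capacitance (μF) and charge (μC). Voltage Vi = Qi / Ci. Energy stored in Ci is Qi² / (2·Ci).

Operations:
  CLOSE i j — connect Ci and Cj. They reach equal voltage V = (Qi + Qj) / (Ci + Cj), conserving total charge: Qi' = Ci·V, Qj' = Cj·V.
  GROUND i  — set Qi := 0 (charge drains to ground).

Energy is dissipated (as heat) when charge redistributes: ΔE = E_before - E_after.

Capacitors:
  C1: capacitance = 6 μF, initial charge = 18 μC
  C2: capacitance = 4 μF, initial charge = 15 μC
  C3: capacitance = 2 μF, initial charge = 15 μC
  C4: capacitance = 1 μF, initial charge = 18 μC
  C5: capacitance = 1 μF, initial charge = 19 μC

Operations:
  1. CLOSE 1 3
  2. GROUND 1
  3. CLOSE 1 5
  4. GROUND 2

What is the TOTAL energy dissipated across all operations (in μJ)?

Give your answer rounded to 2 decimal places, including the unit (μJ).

Initial: C1(6μF, Q=18μC, V=3.00V), C2(4μF, Q=15μC, V=3.75V), C3(2μF, Q=15μC, V=7.50V), C4(1μF, Q=18μC, V=18.00V), C5(1μF, Q=19μC, V=19.00V)
Op 1: CLOSE 1-3: Q_total=33.00, C_total=8.00, V=4.12; Q1=24.75, Q3=8.25; dissipated=15.188
Op 2: GROUND 1: Q1=0; energy lost=51.047
Op 3: CLOSE 1-5: Q_total=19.00, C_total=7.00, V=2.71; Q1=16.29, Q5=2.71; dissipated=154.714
Op 4: GROUND 2: Q2=0; energy lost=28.125
Total dissipated: 249.074 μJ

Answer: 249.07 μJ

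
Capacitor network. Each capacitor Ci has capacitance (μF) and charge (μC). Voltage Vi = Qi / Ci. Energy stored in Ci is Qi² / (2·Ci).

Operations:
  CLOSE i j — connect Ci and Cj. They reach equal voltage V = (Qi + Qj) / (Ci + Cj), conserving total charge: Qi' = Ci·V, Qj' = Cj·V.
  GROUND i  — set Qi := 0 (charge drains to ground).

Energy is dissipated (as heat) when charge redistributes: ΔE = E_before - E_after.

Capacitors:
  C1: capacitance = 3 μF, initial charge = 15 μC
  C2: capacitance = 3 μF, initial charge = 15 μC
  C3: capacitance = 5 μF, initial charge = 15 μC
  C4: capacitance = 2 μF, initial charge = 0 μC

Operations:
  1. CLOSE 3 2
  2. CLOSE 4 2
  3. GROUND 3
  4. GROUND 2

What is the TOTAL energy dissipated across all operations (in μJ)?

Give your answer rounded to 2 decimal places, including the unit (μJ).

Answer: 54.94 μJ

Derivation:
Initial: C1(3μF, Q=15μC, V=5.00V), C2(3μF, Q=15μC, V=5.00V), C3(5μF, Q=15μC, V=3.00V), C4(2μF, Q=0μC, V=0.00V)
Op 1: CLOSE 3-2: Q_total=30.00, C_total=8.00, V=3.75; Q3=18.75, Q2=11.25; dissipated=3.750
Op 2: CLOSE 4-2: Q_total=11.25, C_total=5.00, V=2.25; Q4=4.50, Q2=6.75; dissipated=8.438
Op 3: GROUND 3: Q3=0; energy lost=35.156
Op 4: GROUND 2: Q2=0; energy lost=7.594
Total dissipated: 54.938 μJ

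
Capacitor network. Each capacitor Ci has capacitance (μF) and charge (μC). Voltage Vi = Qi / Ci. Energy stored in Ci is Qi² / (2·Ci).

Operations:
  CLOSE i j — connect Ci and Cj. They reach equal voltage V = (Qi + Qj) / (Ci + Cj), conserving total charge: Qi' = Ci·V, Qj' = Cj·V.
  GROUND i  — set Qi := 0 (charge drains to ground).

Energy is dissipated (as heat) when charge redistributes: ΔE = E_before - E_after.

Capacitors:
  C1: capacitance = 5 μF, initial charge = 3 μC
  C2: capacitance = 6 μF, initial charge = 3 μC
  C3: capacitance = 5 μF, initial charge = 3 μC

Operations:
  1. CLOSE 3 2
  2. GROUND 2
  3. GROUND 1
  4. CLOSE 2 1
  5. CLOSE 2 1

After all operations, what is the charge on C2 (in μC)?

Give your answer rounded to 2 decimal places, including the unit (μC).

Initial: C1(5μF, Q=3μC, V=0.60V), C2(6μF, Q=3μC, V=0.50V), C3(5μF, Q=3μC, V=0.60V)
Op 1: CLOSE 3-2: Q_total=6.00, C_total=11.00, V=0.55; Q3=2.73, Q2=3.27; dissipated=0.014
Op 2: GROUND 2: Q2=0; energy lost=0.893
Op 3: GROUND 1: Q1=0; energy lost=0.900
Op 4: CLOSE 2-1: Q_total=0.00, C_total=11.00, V=0.00; Q2=0.00, Q1=0.00; dissipated=0.000
Op 5: CLOSE 2-1: Q_total=0.00, C_total=11.00, V=0.00; Q2=0.00, Q1=0.00; dissipated=0.000
Final charges: Q1=0.00, Q2=0.00, Q3=2.73

Answer: 0.00 μC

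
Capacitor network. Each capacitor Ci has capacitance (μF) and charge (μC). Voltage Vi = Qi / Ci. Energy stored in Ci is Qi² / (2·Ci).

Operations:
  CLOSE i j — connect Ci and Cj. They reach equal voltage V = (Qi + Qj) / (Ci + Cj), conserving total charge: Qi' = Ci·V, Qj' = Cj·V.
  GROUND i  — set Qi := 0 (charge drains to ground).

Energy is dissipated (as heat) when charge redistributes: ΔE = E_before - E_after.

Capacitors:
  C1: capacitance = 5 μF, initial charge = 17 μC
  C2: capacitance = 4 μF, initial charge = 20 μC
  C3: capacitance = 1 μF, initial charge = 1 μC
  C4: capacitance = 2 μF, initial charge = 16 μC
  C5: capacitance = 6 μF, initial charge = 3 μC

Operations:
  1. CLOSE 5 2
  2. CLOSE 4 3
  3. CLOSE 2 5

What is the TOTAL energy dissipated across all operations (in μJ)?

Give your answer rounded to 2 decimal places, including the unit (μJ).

Initial: C1(5μF, Q=17μC, V=3.40V), C2(4μF, Q=20μC, V=5.00V), C3(1μF, Q=1μC, V=1.00V), C4(2μF, Q=16μC, V=8.00V), C5(6μF, Q=3μC, V=0.50V)
Op 1: CLOSE 5-2: Q_total=23.00, C_total=10.00, V=2.30; Q5=13.80, Q2=9.20; dissipated=24.300
Op 2: CLOSE 4-3: Q_total=17.00, C_total=3.00, V=5.67; Q4=11.33, Q3=5.67; dissipated=16.333
Op 3: CLOSE 2-5: Q_total=23.00, C_total=10.00, V=2.30; Q2=9.20, Q5=13.80; dissipated=0.000
Total dissipated: 40.633 μJ

Answer: 40.63 μJ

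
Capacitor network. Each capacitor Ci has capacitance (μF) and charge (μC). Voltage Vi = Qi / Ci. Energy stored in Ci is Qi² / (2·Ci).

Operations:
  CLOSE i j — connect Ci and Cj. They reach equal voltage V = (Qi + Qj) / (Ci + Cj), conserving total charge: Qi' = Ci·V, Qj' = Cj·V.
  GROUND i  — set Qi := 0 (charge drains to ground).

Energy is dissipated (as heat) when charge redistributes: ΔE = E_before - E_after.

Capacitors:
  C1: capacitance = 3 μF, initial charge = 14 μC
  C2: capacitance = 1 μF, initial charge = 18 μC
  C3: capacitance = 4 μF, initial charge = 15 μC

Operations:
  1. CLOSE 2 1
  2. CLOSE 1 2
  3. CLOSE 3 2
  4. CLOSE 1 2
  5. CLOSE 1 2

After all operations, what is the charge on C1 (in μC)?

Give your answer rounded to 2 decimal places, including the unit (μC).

Initial: C1(3μF, Q=14μC, V=4.67V), C2(1μF, Q=18μC, V=18.00V), C3(4μF, Q=15μC, V=3.75V)
Op 1: CLOSE 2-1: Q_total=32.00, C_total=4.00, V=8.00; Q2=8.00, Q1=24.00; dissipated=66.667
Op 2: CLOSE 1-2: Q_total=32.00, C_total=4.00, V=8.00; Q1=24.00, Q2=8.00; dissipated=0.000
Op 3: CLOSE 3-2: Q_total=23.00, C_total=5.00, V=4.60; Q3=18.40, Q2=4.60; dissipated=7.225
Op 4: CLOSE 1-2: Q_total=28.60, C_total=4.00, V=7.15; Q1=21.45, Q2=7.15; dissipated=4.335
Op 5: CLOSE 1-2: Q_total=28.60, C_total=4.00, V=7.15; Q1=21.45, Q2=7.15; dissipated=0.000
Final charges: Q1=21.45, Q2=7.15, Q3=18.40

Answer: 21.45 μC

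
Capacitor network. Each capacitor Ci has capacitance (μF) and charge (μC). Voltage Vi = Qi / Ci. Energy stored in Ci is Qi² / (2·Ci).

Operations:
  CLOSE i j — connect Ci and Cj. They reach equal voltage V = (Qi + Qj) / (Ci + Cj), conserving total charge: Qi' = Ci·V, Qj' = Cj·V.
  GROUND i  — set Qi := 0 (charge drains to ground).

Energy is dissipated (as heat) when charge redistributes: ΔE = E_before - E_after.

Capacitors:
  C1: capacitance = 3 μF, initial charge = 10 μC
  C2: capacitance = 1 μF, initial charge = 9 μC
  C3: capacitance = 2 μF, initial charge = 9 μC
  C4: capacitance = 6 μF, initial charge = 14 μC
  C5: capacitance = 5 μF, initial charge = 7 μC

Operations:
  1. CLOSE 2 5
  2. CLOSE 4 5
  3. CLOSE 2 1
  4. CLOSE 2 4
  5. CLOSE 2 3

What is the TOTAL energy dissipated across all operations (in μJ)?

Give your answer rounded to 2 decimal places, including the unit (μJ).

Answer: 25.81 μJ

Derivation:
Initial: C1(3μF, Q=10μC, V=3.33V), C2(1μF, Q=9μC, V=9.00V), C3(2μF, Q=9μC, V=4.50V), C4(6μF, Q=14μC, V=2.33V), C5(5μF, Q=7μC, V=1.40V)
Op 1: CLOSE 2-5: Q_total=16.00, C_total=6.00, V=2.67; Q2=2.67, Q5=13.33; dissipated=24.067
Op 2: CLOSE 4-5: Q_total=27.33, C_total=11.00, V=2.48; Q4=14.91, Q5=12.42; dissipated=0.152
Op 3: CLOSE 2-1: Q_total=12.67, C_total=4.00, V=3.17; Q2=3.17, Q1=9.50; dissipated=0.167
Op 4: CLOSE 2-4: Q_total=18.08, C_total=7.00, V=2.58; Q2=2.58, Q4=15.49; dissipated=0.199
Op 5: CLOSE 2-3: Q_total=11.58, C_total=3.00, V=3.86; Q2=3.86, Q3=7.72; dissipated=1.226
Total dissipated: 25.810 μJ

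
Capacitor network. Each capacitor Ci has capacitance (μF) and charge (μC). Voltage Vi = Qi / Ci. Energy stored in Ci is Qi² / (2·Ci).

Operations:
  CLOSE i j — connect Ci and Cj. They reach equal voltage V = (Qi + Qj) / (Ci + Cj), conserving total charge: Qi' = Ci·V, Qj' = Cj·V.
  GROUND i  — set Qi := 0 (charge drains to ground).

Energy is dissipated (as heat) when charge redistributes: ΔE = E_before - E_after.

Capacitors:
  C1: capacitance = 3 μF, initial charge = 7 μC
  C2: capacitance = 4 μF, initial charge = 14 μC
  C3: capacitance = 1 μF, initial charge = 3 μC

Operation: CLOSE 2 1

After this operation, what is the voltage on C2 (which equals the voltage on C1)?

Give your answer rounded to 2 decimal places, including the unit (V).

Initial: C1(3μF, Q=7μC, V=2.33V), C2(4μF, Q=14μC, V=3.50V), C3(1μF, Q=3μC, V=3.00V)
Op 1: CLOSE 2-1: Q_total=21.00, C_total=7.00, V=3.00; Q2=12.00, Q1=9.00; dissipated=1.167

Answer: 3.00 V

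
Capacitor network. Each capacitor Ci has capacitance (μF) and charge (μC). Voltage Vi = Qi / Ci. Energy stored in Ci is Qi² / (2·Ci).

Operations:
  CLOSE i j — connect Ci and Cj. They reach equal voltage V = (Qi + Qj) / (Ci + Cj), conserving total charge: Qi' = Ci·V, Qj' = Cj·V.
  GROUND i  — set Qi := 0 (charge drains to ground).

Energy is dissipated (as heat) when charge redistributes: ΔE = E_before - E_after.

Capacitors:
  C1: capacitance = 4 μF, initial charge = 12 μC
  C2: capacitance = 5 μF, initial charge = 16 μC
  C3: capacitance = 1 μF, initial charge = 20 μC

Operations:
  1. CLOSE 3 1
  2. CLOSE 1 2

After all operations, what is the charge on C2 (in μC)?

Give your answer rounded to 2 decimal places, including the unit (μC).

Initial: C1(4μF, Q=12μC, V=3.00V), C2(5μF, Q=16μC, V=3.20V), C3(1μF, Q=20μC, V=20.00V)
Op 1: CLOSE 3-1: Q_total=32.00, C_total=5.00, V=6.40; Q3=6.40, Q1=25.60; dissipated=115.600
Op 2: CLOSE 1-2: Q_total=41.60, C_total=9.00, V=4.62; Q1=18.49, Q2=23.11; dissipated=11.378
Final charges: Q1=18.49, Q2=23.11, Q3=6.40

Answer: 23.11 μC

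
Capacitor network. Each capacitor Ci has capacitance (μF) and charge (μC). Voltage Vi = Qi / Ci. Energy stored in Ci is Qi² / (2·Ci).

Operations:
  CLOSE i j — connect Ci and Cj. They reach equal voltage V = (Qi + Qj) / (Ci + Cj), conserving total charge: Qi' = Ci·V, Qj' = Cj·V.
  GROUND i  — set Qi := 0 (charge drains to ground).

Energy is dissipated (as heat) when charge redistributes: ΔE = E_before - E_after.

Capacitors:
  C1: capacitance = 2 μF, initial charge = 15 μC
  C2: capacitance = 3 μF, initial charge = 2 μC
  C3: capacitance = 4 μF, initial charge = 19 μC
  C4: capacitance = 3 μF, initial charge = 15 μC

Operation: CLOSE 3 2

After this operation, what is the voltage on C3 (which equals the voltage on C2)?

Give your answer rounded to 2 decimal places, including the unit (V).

Answer: 3.00 V

Derivation:
Initial: C1(2μF, Q=15μC, V=7.50V), C2(3μF, Q=2μC, V=0.67V), C3(4μF, Q=19μC, V=4.75V), C4(3μF, Q=15μC, V=5.00V)
Op 1: CLOSE 3-2: Q_total=21.00, C_total=7.00, V=3.00; Q3=12.00, Q2=9.00; dissipated=14.292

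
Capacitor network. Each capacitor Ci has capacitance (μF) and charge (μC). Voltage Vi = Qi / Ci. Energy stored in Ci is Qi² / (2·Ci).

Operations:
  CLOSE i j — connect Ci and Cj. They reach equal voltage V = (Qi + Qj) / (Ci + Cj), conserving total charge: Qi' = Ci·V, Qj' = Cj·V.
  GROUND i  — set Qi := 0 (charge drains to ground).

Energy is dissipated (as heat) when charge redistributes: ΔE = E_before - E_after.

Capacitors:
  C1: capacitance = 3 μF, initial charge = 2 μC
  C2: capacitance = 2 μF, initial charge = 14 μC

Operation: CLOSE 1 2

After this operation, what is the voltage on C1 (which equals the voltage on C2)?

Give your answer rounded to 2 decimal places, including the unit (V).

Answer: 3.20 V

Derivation:
Initial: C1(3μF, Q=2μC, V=0.67V), C2(2μF, Q=14μC, V=7.00V)
Op 1: CLOSE 1-2: Q_total=16.00, C_total=5.00, V=3.20; Q1=9.60, Q2=6.40; dissipated=24.067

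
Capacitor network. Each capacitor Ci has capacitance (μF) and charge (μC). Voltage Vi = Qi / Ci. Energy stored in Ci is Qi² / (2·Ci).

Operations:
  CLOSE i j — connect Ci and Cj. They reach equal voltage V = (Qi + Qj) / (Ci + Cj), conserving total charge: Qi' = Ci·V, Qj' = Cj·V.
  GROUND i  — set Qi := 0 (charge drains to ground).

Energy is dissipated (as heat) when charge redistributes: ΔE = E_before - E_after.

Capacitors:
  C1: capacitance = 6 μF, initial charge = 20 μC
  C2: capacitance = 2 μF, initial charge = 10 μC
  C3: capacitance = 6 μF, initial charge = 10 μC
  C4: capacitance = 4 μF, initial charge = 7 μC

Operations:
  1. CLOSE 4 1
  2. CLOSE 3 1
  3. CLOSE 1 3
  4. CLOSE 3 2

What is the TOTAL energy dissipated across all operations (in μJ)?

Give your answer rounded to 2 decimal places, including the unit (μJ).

Initial: C1(6μF, Q=20μC, V=3.33V), C2(2μF, Q=10μC, V=5.00V), C3(6μF, Q=10μC, V=1.67V), C4(4μF, Q=7μC, V=1.75V)
Op 1: CLOSE 4-1: Q_total=27.00, C_total=10.00, V=2.70; Q4=10.80, Q1=16.20; dissipated=3.008
Op 2: CLOSE 3-1: Q_total=26.20, C_total=12.00, V=2.18; Q3=13.10, Q1=13.10; dissipated=1.602
Op 3: CLOSE 1-3: Q_total=26.20, C_total=12.00, V=2.18; Q1=13.10, Q3=13.10; dissipated=0.000
Op 4: CLOSE 3-2: Q_total=23.10, C_total=8.00, V=2.89; Q3=17.32, Q2=5.78; dissipated=5.950
Total dissipated: 10.560 μJ

Answer: 10.56 μJ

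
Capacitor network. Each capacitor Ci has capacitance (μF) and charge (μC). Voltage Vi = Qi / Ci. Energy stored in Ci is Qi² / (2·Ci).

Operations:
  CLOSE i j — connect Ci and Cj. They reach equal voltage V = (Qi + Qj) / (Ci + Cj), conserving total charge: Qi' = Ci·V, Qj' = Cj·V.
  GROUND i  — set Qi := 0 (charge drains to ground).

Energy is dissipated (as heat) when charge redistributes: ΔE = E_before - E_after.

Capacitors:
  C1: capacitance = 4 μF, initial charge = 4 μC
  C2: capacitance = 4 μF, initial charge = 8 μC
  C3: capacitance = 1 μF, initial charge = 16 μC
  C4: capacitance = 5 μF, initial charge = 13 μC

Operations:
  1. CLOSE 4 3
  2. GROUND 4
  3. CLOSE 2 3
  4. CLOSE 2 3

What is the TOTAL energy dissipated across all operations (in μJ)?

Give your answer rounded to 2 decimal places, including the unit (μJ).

Answer: 136.43 μJ

Derivation:
Initial: C1(4μF, Q=4μC, V=1.00V), C2(4μF, Q=8μC, V=2.00V), C3(1μF, Q=16μC, V=16.00V), C4(5μF, Q=13μC, V=2.60V)
Op 1: CLOSE 4-3: Q_total=29.00, C_total=6.00, V=4.83; Q4=24.17, Q3=4.83; dissipated=74.817
Op 2: GROUND 4: Q4=0; energy lost=58.403
Op 3: CLOSE 2-3: Q_total=12.83, C_total=5.00, V=2.57; Q2=10.27, Q3=2.57; dissipated=3.211
Op 4: CLOSE 2-3: Q_total=12.83, C_total=5.00, V=2.57; Q2=10.27, Q3=2.57; dissipated=0.000
Total dissipated: 136.431 μJ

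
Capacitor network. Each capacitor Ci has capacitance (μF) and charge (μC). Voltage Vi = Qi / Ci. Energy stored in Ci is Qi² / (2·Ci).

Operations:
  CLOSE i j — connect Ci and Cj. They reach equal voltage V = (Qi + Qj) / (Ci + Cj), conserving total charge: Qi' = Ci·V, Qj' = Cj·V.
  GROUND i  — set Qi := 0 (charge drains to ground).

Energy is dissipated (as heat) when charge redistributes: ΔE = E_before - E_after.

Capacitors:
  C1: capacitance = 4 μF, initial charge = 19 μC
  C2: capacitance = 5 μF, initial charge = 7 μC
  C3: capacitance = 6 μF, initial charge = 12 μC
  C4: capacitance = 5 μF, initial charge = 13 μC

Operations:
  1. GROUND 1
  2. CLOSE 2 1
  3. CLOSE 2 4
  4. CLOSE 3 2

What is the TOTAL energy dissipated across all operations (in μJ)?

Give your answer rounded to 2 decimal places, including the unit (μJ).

Initial: C1(4μF, Q=19μC, V=4.75V), C2(5μF, Q=7μC, V=1.40V), C3(6μF, Q=12μC, V=2.00V), C4(5μF, Q=13μC, V=2.60V)
Op 1: GROUND 1: Q1=0; energy lost=45.125
Op 2: CLOSE 2-1: Q_total=7.00, C_total=9.00, V=0.78; Q2=3.89, Q1=3.11; dissipated=2.178
Op 3: CLOSE 2-4: Q_total=16.89, C_total=10.00, V=1.69; Q2=8.44, Q4=8.44; dissipated=4.151
Op 4: CLOSE 3-2: Q_total=20.44, C_total=11.00, V=1.86; Q3=11.15, Q2=9.29; dissipated=0.132
Total dissipated: 51.585 μJ

Answer: 51.59 μJ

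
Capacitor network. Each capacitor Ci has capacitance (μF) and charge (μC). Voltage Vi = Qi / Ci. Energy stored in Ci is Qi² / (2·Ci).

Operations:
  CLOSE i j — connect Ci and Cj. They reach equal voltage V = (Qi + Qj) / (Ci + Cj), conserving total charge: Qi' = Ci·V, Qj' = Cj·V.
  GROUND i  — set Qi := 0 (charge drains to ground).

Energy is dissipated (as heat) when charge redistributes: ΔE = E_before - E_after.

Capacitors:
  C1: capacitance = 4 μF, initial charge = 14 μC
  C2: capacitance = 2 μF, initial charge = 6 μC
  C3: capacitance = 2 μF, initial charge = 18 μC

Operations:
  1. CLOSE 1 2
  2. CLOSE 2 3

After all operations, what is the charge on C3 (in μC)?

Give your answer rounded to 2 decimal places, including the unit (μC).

Initial: C1(4μF, Q=14μC, V=3.50V), C2(2μF, Q=6μC, V=3.00V), C3(2μF, Q=18μC, V=9.00V)
Op 1: CLOSE 1-2: Q_total=20.00, C_total=6.00, V=3.33; Q1=13.33, Q2=6.67; dissipated=0.167
Op 2: CLOSE 2-3: Q_total=24.67, C_total=4.00, V=6.17; Q2=12.33, Q3=12.33; dissipated=16.056
Final charges: Q1=13.33, Q2=12.33, Q3=12.33

Answer: 12.33 μC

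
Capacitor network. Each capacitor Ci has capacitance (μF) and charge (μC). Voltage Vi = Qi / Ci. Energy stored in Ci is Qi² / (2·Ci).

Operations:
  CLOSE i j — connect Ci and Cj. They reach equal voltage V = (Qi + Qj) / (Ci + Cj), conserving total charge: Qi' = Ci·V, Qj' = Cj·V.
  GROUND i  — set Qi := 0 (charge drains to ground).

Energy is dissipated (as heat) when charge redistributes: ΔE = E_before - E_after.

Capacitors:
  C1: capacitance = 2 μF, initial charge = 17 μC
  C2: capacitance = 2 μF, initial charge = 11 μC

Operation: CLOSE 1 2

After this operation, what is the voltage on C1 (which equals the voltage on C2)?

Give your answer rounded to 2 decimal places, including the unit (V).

Answer: 7.00 V

Derivation:
Initial: C1(2μF, Q=17μC, V=8.50V), C2(2μF, Q=11μC, V=5.50V)
Op 1: CLOSE 1-2: Q_total=28.00, C_total=4.00, V=7.00; Q1=14.00, Q2=14.00; dissipated=4.500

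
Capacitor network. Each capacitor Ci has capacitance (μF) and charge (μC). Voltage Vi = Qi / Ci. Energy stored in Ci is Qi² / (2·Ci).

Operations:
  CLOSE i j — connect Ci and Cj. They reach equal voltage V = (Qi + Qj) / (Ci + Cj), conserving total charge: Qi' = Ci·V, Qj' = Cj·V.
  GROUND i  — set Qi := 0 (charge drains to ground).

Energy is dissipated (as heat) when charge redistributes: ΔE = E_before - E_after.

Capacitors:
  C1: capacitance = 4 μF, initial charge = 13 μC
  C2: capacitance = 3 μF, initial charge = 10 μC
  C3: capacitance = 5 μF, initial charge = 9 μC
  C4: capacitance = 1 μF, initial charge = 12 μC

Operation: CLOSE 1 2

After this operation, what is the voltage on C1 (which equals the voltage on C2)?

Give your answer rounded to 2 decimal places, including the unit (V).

Initial: C1(4μF, Q=13μC, V=3.25V), C2(3μF, Q=10μC, V=3.33V), C3(5μF, Q=9μC, V=1.80V), C4(1μF, Q=12μC, V=12.00V)
Op 1: CLOSE 1-2: Q_total=23.00, C_total=7.00, V=3.29; Q1=13.14, Q2=9.86; dissipated=0.006

Answer: 3.29 V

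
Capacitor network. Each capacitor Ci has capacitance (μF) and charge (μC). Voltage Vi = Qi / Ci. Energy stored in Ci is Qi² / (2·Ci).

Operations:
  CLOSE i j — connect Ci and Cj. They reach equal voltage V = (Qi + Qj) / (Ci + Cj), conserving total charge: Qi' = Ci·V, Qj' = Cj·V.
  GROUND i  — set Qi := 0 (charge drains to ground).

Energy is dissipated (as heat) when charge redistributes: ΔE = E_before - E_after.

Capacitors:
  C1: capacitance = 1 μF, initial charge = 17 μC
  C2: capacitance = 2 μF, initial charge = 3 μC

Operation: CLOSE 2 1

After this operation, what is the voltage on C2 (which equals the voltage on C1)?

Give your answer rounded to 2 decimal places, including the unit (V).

Answer: 6.67 V

Derivation:
Initial: C1(1μF, Q=17μC, V=17.00V), C2(2μF, Q=3μC, V=1.50V)
Op 1: CLOSE 2-1: Q_total=20.00, C_total=3.00, V=6.67; Q2=13.33, Q1=6.67; dissipated=80.083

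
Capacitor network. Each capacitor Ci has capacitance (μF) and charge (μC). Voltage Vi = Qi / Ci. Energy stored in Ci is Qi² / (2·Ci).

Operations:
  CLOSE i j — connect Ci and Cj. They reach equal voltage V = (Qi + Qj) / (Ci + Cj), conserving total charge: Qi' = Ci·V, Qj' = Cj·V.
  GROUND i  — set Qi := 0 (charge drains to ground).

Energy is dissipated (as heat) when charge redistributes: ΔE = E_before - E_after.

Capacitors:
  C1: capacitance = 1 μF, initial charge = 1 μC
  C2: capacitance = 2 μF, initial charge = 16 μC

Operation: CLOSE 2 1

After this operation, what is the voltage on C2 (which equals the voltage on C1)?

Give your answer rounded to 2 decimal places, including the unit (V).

Initial: C1(1μF, Q=1μC, V=1.00V), C2(2μF, Q=16μC, V=8.00V)
Op 1: CLOSE 2-1: Q_total=17.00, C_total=3.00, V=5.67; Q2=11.33, Q1=5.67; dissipated=16.333

Answer: 5.67 V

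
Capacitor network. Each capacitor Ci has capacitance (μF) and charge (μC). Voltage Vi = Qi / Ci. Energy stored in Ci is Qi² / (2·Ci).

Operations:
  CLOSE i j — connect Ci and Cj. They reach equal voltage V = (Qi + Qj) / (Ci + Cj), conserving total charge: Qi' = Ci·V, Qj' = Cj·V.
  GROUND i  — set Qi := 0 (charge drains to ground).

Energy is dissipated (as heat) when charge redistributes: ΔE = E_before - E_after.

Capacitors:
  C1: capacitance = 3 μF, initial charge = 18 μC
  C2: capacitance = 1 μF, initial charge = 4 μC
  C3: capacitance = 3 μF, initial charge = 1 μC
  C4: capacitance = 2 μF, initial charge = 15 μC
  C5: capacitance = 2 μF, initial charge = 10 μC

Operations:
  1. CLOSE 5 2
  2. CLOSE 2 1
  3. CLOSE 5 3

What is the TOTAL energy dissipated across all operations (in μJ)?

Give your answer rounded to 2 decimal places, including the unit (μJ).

Answer: 12.27 μJ

Derivation:
Initial: C1(3μF, Q=18μC, V=6.00V), C2(1μF, Q=4μC, V=4.00V), C3(3μF, Q=1μC, V=0.33V), C4(2μF, Q=15μC, V=7.50V), C5(2μF, Q=10μC, V=5.00V)
Op 1: CLOSE 5-2: Q_total=14.00, C_total=3.00, V=4.67; Q5=9.33, Q2=4.67; dissipated=0.333
Op 2: CLOSE 2-1: Q_total=22.67, C_total=4.00, V=5.67; Q2=5.67, Q1=17.00; dissipated=0.667
Op 3: CLOSE 5-3: Q_total=10.33, C_total=5.00, V=2.07; Q5=4.13, Q3=6.20; dissipated=11.267
Total dissipated: 12.267 μJ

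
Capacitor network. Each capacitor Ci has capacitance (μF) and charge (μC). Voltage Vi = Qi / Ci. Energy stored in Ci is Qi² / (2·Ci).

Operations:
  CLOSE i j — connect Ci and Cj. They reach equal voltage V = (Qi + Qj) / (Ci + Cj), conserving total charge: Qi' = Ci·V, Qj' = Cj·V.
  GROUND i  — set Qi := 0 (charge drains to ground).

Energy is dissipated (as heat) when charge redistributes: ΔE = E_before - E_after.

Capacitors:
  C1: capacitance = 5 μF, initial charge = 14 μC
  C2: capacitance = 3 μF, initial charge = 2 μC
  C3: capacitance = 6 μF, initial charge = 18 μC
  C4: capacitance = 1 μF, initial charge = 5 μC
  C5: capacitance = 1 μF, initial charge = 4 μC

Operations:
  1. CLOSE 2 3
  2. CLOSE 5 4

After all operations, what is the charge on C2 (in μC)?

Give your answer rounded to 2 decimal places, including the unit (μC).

Initial: C1(5μF, Q=14μC, V=2.80V), C2(3μF, Q=2μC, V=0.67V), C3(6μF, Q=18μC, V=3.00V), C4(1μF, Q=5μC, V=5.00V), C5(1μF, Q=4μC, V=4.00V)
Op 1: CLOSE 2-3: Q_total=20.00, C_total=9.00, V=2.22; Q2=6.67, Q3=13.33; dissipated=5.444
Op 2: CLOSE 5-4: Q_total=9.00, C_total=2.00, V=4.50; Q5=4.50, Q4=4.50; dissipated=0.250
Final charges: Q1=14.00, Q2=6.67, Q3=13.33, Q4=4.50, Q5=4.50

Answer: 6.67 μC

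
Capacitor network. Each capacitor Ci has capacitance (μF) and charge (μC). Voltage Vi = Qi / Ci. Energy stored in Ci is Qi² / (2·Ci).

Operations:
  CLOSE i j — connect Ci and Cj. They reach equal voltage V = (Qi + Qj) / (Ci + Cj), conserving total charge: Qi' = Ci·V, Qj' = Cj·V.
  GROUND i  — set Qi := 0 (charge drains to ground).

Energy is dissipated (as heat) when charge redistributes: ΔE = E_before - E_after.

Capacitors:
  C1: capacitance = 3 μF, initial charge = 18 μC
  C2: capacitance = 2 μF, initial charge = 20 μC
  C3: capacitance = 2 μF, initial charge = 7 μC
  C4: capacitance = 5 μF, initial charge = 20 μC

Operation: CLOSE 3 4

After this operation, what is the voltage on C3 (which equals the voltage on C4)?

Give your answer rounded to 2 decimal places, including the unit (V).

Answer: 3.86 V

Derivation:
Initial: C1(3μF, Q=18μC, V=6.00V), C2(2μF, Q=20μC, V=10.00V), C3(2μF, Q=7μC, V=3.50V), C4(5μF, Q=20μC, V=4.00V)
Op 1: CLOSE 3-4: Q_total=27.00, C_total=7.00, V=3.86; Q3=7.71, Q4=19.29; dissipated=0.179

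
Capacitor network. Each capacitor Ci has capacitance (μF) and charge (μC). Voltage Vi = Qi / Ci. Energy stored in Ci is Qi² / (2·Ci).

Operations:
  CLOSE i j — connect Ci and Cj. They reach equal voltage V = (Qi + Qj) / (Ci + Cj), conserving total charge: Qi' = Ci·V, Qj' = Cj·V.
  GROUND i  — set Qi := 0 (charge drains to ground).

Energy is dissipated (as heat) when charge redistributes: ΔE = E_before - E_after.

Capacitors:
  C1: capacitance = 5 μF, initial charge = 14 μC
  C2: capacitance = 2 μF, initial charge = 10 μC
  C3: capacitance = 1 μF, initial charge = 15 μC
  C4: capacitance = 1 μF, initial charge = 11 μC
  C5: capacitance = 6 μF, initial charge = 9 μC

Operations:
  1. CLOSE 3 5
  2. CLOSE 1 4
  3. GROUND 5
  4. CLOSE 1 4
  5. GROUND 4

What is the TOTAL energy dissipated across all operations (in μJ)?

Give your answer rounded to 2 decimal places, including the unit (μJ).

Initial: C1(5μF, Q=14μC, V=2.80V), C2(2μF, Q=10μC, V=5.00V), C3(1μF, Q=15μC, V=15.00V), C4(1μF, Q=11μC, V=11.00V), C5(6μF, Q=9μC, V=1.50V)
Op 1: CLOSE 3-5: Q_total=24.00, C_total=7.00, V=3.43; Q3=3.43, Q5=20.57; dissipated=78.107
Op 2: CLOSE 1-4: Q_total=25.00, C_total=6.00, V=4.17; Q1=20.83, Q4=4.17; dissipated=28.017
Op 3: GROUND 5: Q5=0; energy lost=35.265
Op 4: CLOSE 1-4: Q_total=25.00, C_total=6.00, V=4.17; Q1=20.83, Q4=4.17; dissipated=0.000
Op 5: GROUND 4: Q4=0; energy lost=8.681
Total dissipated: 150.070 μJ

Answer: 150.07 μJ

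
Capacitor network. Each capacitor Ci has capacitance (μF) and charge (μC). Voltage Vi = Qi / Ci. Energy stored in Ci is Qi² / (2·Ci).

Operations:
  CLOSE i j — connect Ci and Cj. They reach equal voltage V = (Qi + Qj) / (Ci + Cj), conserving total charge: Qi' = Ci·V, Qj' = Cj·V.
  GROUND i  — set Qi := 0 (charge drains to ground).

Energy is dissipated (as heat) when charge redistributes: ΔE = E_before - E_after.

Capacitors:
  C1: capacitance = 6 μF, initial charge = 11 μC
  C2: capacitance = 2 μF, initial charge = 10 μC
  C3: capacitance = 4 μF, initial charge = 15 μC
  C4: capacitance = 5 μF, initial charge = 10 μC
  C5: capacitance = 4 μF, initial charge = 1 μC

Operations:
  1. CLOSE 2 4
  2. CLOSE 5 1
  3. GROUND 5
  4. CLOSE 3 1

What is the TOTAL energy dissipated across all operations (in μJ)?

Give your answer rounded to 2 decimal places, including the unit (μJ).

Initial: C1(6μF, Q=11μC, V=1.83V), C2(2μF, Q=10μC, V=5.00V), C3(4μF, Q=15μC, V=3.75V), C4(5μF, Q=10μC, V=2.00V), C5(4μF, Q=1μC, V=0.25V)
Op 1: CLOSE 2-4: Q_total=20.00, C_total=7.00, V=2.86; Q2=5.71, Q4=14.29; dissipated=6.429
Op 2: CLOSE 5-1: Q_total=12.00, C_total=10.00, V=1.20; Q5=4.80, Q1=7.20; dissipated=3.008
Op 3: GROUND 5: Q5=0; energy lost=2.880
Op 4: CLOSE 3-1: Q_total=22.20, C_total=10.00, V=2.22; Q3=8.88, Q1=13.32; dissipated=7.803
Total dissipated: 20.120 μJ

Answer: 20.12 μJ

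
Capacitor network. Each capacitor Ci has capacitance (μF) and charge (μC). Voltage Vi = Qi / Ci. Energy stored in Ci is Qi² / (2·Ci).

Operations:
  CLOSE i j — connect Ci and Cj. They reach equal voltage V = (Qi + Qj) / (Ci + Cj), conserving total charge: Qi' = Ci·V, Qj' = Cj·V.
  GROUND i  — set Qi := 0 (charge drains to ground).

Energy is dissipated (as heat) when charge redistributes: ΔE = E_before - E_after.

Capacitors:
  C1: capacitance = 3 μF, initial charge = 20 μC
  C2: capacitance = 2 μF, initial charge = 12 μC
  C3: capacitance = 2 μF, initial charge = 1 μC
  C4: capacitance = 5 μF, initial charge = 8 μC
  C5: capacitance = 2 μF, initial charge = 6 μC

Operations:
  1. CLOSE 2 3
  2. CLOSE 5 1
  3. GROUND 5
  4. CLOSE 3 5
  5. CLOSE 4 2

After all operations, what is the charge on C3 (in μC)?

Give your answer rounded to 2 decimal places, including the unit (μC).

Initial: C1(3μF, Q=20μC, V=6.67V), C2(2μF, Q=12μC, V=6.00V), C3(2μF, Q=1μC, V=0.50V), C4(5μF, Q=8μC, V=1.60V), C5(2μF, Q=6μC, V=3.00V)
Op 1: CLOSE 2-3: Q_total=13.00, C_total=4.00, V=3.25; Q2=6.50, Q3=6.50; dissipated=15.125
Op 2: CLOSE 5-1: Q_total=26.00, C_total=5.00, V=5.20; Q5=10.40, Q1=15.60; dissipated=8.067
Op 3: GROUND 5: Q5=0; energy lost=27.040
Op 4: CLOSE 3-5: Q_total=6.50, C_total=4.00, V=1.62; Q3=3.25, Q5=3.25; dissipated=5.281
Op 5: CLOSE 4-2: Q_total=14.50, C_total=7.00, V=2.07; Q4=10.36, Q2=4.14; dissipated=1.945
Final charges: Q1=15.60, Q2=4.14, Q3=3.25, Q4=10.36, Q5=3.25

Answer: 3.25 μC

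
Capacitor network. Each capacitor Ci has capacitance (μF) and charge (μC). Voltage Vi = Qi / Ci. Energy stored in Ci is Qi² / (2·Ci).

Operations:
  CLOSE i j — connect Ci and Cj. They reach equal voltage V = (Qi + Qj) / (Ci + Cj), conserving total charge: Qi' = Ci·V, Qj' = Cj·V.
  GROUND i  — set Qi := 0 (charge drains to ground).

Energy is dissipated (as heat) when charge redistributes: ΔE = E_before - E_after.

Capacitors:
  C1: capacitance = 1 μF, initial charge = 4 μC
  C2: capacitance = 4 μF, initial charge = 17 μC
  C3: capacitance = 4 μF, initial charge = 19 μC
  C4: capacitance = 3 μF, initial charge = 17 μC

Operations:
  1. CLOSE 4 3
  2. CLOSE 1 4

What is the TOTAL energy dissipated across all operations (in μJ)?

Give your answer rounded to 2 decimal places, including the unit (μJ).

Initial: C1(1μF, Q=4μC, V=4.00V), C2(4μF, Q=17μC, V=4.25V), C3(4μF, Q=19μC, V=4.75V), C4(3μF, Q=17μC, V=5.67V)
Op 1: CLOSE 4-3: Q_total=36.00, C_total=7.00, V=5.14; Q4=15.43, Q3=20.57; dissipated=0.720
Op 2: CLOSE 1-4: Q_total=19.43, C_total=4.00, V=4.86; Q1=4.86, Q4=14.57; dissipated=0.490
Total dissipated: 1.210 μJ

Answer: 1.21 μJ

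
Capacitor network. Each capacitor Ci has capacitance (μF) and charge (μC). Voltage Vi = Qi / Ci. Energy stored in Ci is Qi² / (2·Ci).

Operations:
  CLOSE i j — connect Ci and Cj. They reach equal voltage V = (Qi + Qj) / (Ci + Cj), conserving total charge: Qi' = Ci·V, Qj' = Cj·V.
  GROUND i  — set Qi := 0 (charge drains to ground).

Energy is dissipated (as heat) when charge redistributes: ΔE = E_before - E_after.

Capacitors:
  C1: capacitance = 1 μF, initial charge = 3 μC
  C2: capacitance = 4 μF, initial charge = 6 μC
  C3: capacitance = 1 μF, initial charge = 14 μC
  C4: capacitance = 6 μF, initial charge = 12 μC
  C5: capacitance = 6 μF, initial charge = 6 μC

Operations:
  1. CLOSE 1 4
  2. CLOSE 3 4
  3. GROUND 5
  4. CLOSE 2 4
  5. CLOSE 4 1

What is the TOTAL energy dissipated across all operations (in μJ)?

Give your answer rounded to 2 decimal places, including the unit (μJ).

Answer: 70.48 μJ

Derivation:
Initial: C1(1μF, Q=3μC, V=3.00V), C2(4μF, Q=6μC, V=1.50V), C3(1μF, Q=14μC, V=14.00V), C4(6μF, Q=12μC, V=2.00V), C5(6μF, Q=6μC, V=1.00V)
Op 1: CLOSE 1-4: Q_total=15.00, C_total=7.00, V=2.14; Q1=2.14, Q4=12.86; dissipated=0.429
Op 2: CLOSE 3-4: Q_total=26.86, C_total=7.00, V=3.84; Q3=3.84, Q4=23.02; dissipated=60.254
Op 3: GROUND 5: Q5=0; energy lost=3.000
Op 4: CLOSE 2-4: Q_total=29.02, C_total=10.00, V=2.90; Q2=11.61, Q4=17.41; dissipated=6.552
Op 5: CLOSE 4-1: Q_total=19.56, C_total=7.00, V=2.79; Q4=16.76, Q1=2.79; dissipated=0.247
Total dissipated: 70.482 μJ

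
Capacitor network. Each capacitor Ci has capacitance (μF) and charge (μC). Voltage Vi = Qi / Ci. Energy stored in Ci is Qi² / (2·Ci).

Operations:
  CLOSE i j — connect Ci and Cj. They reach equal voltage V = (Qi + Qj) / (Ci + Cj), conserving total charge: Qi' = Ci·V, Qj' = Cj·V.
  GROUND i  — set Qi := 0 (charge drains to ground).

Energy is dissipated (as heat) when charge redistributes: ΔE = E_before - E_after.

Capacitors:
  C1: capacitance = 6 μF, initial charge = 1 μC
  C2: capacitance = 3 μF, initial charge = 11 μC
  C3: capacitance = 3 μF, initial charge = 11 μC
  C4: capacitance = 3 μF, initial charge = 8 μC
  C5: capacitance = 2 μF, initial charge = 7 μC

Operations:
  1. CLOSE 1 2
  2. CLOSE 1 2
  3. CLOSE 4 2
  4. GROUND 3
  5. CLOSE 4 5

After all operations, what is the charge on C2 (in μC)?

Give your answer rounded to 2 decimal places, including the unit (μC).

Answer: 6.00 μC

Derivation:
Initial: C1(6μF, Q=1μC, V=0.17V), C2(3μF, Q=11μC, V=3.67V), C3(3μF, Q=11μC, V=3.67V), C4(3μF, Q=8μC, V=2.67V), C5(2μF, Q=7μC, V=3.50V)
Op 1: CLOSE 1-2: Q_total=12.00, C_total=9.00, V=1.33; Q1=8.00, Q2=4.00; dissipated=12.250
Op 2: CLOSE 1-2: Q_total=12.00, C_total=9.00, V=1.33; Q1=8.00, Q2=4.00; dissipated=0.000
Op 3: CLOSE 4-2: Q_total=12.00, C_total=6.00, V=2.00; Q4=6.00, Q2=6.00; dissipated=1.333
Op 4: GROUND 3: Q3=0; energy lost=20.167
Op 5: CLOSE 4-5: Q_total=13.00, C_total=5.00, V=2.60; Q4=7.80, Q5=5.20; dissipated=1.350
Final charges: Q1=8.00, Q2=6.00, Q3=0.00, Q4=7.80, Q5=5.20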